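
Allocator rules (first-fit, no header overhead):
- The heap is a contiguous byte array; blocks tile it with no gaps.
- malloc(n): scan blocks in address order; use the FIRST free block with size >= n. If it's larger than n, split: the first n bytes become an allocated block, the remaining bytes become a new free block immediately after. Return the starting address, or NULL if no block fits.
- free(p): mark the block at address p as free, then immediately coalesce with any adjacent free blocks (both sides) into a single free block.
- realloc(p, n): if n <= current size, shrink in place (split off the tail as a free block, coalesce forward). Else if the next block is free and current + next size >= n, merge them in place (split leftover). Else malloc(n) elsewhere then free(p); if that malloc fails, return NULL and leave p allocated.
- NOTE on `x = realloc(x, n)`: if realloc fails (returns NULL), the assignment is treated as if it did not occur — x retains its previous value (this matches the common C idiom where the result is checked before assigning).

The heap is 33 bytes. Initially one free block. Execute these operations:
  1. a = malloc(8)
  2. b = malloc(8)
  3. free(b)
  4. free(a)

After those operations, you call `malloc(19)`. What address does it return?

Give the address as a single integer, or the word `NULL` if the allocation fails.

Answer: 0

Derivation:
Op 1: a = malloc(8) -> a = 0; heap: [0-7 ALLOC][8-32 FREE]
Op 2: b = malloc(8) -> b = 8; heap: [0-7 ALLOC][8-15 ALLOC][16-32 FREE]
Op 3: free(b) -> (freed b); heap: [0-7 ALLOC][8-32 FREE]
Op 4: free(a) -> (freed a); heap: [0-32 FREE]
malloc(19): first-fit scan over [0-32 FREE] -> 0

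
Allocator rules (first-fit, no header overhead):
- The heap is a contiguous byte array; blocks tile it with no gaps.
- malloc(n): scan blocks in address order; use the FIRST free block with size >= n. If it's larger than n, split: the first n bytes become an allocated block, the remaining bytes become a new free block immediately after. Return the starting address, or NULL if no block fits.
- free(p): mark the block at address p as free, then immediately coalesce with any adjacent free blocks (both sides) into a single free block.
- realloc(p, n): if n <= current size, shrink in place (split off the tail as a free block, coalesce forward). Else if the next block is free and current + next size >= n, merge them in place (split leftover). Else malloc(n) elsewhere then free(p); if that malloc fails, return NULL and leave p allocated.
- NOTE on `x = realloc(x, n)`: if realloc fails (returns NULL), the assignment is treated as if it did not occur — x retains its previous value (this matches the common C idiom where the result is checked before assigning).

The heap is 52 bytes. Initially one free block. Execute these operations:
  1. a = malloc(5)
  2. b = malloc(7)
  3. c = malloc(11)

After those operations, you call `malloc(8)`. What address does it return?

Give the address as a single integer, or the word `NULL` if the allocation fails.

Answer: 23

Derivation:
Op 1: a = malloc(5) -> a = 0; heap: [0-4 ALLOC][5-51 FREE]
Op 2: b = malloc(7) -> b = 5; heap: [0-4 ALLOC][5-11 ALLOC][12-51 FREE]
Op 3: c = malloc(11) -> c = 12; heap: [0-4 ALLOC][5-11 ALLOC][12-22 ALLOC][23-51 FREE]
malloc(8): first-fit scan over [0-4 ALLOC][5-11 ALLOC][12-22 ALLOC][23-51 FREE] -> 23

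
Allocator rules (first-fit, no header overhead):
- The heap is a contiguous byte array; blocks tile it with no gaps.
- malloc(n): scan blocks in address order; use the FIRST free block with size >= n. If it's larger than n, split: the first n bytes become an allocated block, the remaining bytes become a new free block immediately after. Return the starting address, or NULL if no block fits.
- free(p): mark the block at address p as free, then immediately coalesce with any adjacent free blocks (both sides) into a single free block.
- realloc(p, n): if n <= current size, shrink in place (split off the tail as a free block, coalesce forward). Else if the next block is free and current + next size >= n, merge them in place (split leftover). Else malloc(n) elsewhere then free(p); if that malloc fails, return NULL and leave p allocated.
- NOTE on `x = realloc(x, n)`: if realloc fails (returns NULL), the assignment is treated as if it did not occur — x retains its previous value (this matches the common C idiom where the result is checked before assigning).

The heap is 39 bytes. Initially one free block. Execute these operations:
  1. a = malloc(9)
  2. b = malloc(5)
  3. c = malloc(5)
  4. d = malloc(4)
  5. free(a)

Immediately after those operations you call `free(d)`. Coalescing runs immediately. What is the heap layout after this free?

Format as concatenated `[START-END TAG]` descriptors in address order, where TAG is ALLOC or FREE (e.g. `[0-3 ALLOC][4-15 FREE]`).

Answer: [0-8 FREE][9-13 ALLOC][14-18 ALLOC][19-38 FREE]

Derivation:
Op 1: a = malloc(9) -> a = 0; heap: [0-8 ALLOC][9-38 FREE]
Op 2: b = malloc(5) -> b = 9; heap: [0-8 ALLOC][9-13 ALLOC][14-38 FREE]
Op 3: c = malloc(5) -> c = 14; heap: [0-8 ALLOC][9-13 ALLOC][14-18 ALLOC][19-38 FREE]
Op 4: d = malloc(4) -> d = 19; heap: [0-8 ALLOC][9-13 ALLOC][14-18 ALLOC][19-22 ALLOC][23-38 FREE]
Op 5: free(a) -> (freed a); heap: [0-8 FREE][9-13 ALLOC][14-18 ALLOC][19-22 ALLOC][23-38 FREE]
free(d): d = 19 -> block [19-22 ALLOC]; mark free, coalesce with adjacent free neighbors -> [0-8 FREE][9-13 ALLOC][14-18 ALLOC][19-38 FREE]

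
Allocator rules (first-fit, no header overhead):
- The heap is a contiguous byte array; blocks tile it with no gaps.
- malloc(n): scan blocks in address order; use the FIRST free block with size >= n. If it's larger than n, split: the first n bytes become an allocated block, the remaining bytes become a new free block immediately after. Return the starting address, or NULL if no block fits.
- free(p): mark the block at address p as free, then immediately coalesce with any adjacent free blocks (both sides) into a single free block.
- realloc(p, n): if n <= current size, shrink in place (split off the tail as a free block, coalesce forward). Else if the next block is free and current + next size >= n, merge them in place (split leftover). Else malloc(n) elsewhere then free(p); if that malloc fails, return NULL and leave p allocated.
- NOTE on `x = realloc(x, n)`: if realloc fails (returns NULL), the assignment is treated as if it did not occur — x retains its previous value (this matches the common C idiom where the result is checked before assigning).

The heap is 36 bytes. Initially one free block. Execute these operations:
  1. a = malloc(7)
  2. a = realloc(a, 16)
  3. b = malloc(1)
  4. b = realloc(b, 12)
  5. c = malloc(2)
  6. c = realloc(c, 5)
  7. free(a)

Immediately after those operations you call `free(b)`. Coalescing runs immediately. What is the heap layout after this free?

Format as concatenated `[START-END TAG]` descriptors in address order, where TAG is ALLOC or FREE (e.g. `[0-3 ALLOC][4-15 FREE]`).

Answer: [0-27 FREE][28-32 ALLOC][33-35 FREE]

Derivation:
Op 1: a = malloc(7) -> a = 0; heap: [0-6 ALLOC][7-35 FREE]
Op 2: a = realloc(a, 16) -> a = 0; heap: [0-15 ALLOC][16-35 FREE]
Op 3: b = malloc(1) -> b = 16; heap: [0-15 ALLOC][16-16 ALLOC][17-35 FREE]
Op 4: b = realloc(b, 12) -> b = 16; heap: [0-15 ALLOC][16-27 ALLOC][28-35 FREE]
Op 5: c = malloc(2) -> c = 28; heap: [0-15 ALLOC][16-27 ALLOC][28-29 ALLOC][30-35 FREE]
Op 6: c = realloc(c, 5) -> c = 28; heap: [0-15 ALLOC][16-27 ALLOC][28-32 ALLOC][33-35 FREE]
Op 7: free(a) -> (freed a); heap: [0-15 FREE][16-27 ALLOC][28-32 ALLOC][33-35 FREE]
free(b): b = 16 -> block [16-27 ALLOC]; mark free, coalesce with adjacent free neighbors -> [0-27 FREE][28-32 ALLOC][33-35 FREE]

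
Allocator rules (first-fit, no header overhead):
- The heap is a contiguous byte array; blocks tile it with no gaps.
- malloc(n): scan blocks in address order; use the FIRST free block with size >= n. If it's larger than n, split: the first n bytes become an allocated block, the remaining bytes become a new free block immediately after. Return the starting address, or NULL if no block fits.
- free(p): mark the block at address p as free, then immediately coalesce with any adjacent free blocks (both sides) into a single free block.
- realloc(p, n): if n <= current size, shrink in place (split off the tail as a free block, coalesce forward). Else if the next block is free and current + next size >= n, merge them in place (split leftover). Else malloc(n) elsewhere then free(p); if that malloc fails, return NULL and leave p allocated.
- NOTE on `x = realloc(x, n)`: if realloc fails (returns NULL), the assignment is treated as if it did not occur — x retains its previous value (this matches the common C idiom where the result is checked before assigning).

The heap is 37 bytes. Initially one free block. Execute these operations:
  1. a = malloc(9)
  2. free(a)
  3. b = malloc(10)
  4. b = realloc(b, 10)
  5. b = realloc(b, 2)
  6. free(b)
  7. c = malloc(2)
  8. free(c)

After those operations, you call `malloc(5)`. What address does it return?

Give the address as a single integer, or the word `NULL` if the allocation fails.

Answer: 0

Derivation:
Op 1: a = malloc(9) -> a = 0; heap: [0-8 ALLOC][9-36 FREE]
Op 2: free(a) -> (freed a); heap: [0-36 FREE]
Op 3: b = malloc(10) -> b = 0; heap: [0-9 ALLOC][10-36 FREE]
Op 4: b = realloc(b, 10) -> b = 0; heap: [0-9 ALLOC][10-36 FREE]
Op 5: b = realloc(b, 2) -> b = 0; heap: [0-1 ALLOC][2-36 FREE]
Op 6: free(b) -> (freed b); heap: [0-36 FREE]
Op 7: c = malloc(2) -> c = 0; heap: [0-1 ALLOC][2-36 FREE]
Op 8: free(c) -> (freed c); heap: [0-36 FREE]
malloc(5): first-fit scan over [0-36 FREE] -> 0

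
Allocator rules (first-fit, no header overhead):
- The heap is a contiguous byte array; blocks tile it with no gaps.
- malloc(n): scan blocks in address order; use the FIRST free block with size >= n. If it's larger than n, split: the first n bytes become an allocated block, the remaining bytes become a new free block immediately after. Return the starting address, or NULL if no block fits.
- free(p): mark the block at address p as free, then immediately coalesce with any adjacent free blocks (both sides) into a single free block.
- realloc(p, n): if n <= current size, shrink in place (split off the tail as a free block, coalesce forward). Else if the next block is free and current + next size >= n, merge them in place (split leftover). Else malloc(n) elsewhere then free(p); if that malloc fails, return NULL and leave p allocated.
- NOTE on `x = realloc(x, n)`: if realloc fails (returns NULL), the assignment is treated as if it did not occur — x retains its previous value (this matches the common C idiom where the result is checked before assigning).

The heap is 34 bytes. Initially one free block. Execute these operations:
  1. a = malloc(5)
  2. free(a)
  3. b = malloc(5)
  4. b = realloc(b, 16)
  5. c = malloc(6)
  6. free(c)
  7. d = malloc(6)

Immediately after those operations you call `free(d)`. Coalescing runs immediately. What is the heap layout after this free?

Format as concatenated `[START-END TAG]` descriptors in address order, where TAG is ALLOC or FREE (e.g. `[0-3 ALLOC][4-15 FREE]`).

Op 1: a = malloc(5) -> a = 0; heap: [0-4 ALLOC][5-33 FREE]
Op 2: free(a) -> (freed a); heap: [0-33 FREE]
Op 3: b = malloc(5) -> b = 0; heap: [0-4 ALLOC][5-33 FREE]
Op 4: b = realloc(b, 16) -> b = 0; heap: [0-15 ALLOC][16-33 FREE]
Op 5: c = malloc(6) -> c = 16; heap: [0-15 ALLOC][16-21 ALLOC][22-33 FREE]
Op 6: free(c) -> (freed c); heap: [0-15 ALLOC][16-33 FREE]
Op 7: d = malloc(6) -> d = 16; heap: [0-15 ALLOC][16-21 ALLOC][22-33 FREE]
free(d): d = 16 -> block [16-21 ALLOC]; mark free, coalesce with adjacent free neighbors -> [0-15 ALLOC][16-33 FREE]

Answer: [0-15 ALLOC][16-33 FREE]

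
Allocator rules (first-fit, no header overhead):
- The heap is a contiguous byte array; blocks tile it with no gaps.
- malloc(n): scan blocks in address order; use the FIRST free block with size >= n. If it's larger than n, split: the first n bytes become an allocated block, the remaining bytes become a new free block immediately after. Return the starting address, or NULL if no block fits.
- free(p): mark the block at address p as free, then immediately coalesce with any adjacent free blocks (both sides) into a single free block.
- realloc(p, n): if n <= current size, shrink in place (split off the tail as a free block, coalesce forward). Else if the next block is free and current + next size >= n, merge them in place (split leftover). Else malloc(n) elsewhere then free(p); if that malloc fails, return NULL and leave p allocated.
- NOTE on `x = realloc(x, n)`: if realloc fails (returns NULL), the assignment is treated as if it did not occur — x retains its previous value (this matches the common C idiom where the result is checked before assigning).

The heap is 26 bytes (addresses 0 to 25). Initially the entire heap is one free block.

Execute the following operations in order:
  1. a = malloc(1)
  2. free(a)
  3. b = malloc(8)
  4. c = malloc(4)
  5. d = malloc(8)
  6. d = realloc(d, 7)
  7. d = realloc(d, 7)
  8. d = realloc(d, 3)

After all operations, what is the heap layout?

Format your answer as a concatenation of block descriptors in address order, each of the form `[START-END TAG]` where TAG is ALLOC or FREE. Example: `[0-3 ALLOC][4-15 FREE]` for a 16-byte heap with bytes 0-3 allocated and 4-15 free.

Op 1: a = malloc(1) -> a = 0; heap: [0-0 ALLOC][1-25 FREE]
Op 2: free(a) -> (freed a); heap: [0-25 FREE]
Op 3: b = malloc(8) -> b = 0; heap: [0-7 ALLOC][8-25 FREE]
Op 4: c = malloc(4) -> c = 8; heap: [0-7 ALLOC][8-11 ALLOC][12-25 FREE]
Op 5: d = malloc(8) -> d = 12; heap: [0-7 ALLOC][8-11 ALLOC][12-19 ALLOC][20-25 FREE]
Op 6: d = realloc(d, 7) -> d = 12; heap: [0-7 ALLOC][8-11 ALLOC][12-18 ALLOC][19-25 FREE]
Op 7: d = realloc(d, 7) -> d = 12; heap: [0-7 ALLOC][8-11 ALLOC][12-18 ALLOC][19-25 FREE]
Op 8: d = realloc(d, 3) -> d = 12; heap: [0-7 ALLOC][8-11 ALLOC][12-14 ALLOC][15-25 FREE]

Answer: [0-7 ALLOC][8-11 ALLOC][12-14 ALLOC][15-25 FREE]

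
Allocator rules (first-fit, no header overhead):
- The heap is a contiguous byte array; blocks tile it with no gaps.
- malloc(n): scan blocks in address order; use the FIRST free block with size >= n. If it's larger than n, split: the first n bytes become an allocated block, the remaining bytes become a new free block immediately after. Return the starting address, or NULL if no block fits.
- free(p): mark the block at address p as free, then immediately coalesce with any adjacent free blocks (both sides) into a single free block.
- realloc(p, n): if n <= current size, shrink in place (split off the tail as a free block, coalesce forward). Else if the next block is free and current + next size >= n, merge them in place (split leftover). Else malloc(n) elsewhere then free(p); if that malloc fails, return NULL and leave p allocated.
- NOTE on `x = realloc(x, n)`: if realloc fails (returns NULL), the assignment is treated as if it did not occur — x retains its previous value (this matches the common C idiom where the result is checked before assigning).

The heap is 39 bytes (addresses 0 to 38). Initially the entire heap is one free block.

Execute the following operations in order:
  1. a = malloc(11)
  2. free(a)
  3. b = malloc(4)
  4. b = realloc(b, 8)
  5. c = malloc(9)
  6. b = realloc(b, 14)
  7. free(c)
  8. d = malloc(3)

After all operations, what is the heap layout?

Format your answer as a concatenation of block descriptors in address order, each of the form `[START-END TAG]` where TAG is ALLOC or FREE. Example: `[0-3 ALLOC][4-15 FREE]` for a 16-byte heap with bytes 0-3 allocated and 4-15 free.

Op 1: a = malloc(11) -> a = 0; heap: [0-10 ALLOC][11-38 FREE]
Op 2: free(a) -> (freed a); heap: [0-38 FREE]
Op 3: b = malloc(4) -> b = 0; heap: [0-3 ALLOC][4-38 FREE]
Op 4: b = realloc(b, 8) -> b = 0; heap: [0-7 ALLOC][8-38 FREE]
Op 5: c = malloc(9) -> c = 8; heap: [0-7 ALLOC][8-16 ALLOC][17-38 FREE]
Op 6: b = realloc(b, 14) -> b = 17; heap: [0-7 FREE][8-16 ALLOC][17-30 ALLOC][31-38 FREE]
Op 7: free(c) -> (freed c); heap: [0-16 FREE][17-30 ALLOC][31-38 FREE]
Op 8: d = malloc(3) -> d = 0; heap: [0-2 ALLOC][3-16 FREE][17-30 ALLOC][31-38 FREE]

Answer: [0-2 ALLOC][3-16 FREE][17-30 ALLOC][31-38 FREE]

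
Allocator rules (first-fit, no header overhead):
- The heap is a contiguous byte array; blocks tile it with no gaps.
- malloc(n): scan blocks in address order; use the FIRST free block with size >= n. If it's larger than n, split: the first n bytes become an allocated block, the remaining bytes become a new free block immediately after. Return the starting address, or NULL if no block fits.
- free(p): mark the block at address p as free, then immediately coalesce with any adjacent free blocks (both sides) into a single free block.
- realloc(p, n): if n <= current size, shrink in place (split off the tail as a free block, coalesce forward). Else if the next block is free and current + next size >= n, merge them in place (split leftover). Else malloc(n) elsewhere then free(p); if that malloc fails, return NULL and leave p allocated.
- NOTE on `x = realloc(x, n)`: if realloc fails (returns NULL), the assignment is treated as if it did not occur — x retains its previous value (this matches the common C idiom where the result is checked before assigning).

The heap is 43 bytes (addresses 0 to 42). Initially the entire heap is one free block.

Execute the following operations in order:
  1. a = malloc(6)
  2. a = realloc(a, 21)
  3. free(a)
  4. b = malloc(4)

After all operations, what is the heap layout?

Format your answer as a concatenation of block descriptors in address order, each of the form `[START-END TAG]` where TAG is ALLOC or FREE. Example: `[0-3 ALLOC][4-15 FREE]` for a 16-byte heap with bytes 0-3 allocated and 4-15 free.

Answer: [0-3 ALLOC][4-42 FREE]

Derivation:
Op 1: a = malloc(6) -> a = 0; heap: [0-5 ALLOC][6-42 FREE]
Op 2: a = realloc(a, 21) -> a = 0; heap: [0-20 ALLOC][21-42 FREE]
Op 3: free(a) -> (freed a); heap: [0-42 FREE]
Op 4: b = malloc(4) -> b = 0; heap: [0-3 ALLOC][4-42 FREE]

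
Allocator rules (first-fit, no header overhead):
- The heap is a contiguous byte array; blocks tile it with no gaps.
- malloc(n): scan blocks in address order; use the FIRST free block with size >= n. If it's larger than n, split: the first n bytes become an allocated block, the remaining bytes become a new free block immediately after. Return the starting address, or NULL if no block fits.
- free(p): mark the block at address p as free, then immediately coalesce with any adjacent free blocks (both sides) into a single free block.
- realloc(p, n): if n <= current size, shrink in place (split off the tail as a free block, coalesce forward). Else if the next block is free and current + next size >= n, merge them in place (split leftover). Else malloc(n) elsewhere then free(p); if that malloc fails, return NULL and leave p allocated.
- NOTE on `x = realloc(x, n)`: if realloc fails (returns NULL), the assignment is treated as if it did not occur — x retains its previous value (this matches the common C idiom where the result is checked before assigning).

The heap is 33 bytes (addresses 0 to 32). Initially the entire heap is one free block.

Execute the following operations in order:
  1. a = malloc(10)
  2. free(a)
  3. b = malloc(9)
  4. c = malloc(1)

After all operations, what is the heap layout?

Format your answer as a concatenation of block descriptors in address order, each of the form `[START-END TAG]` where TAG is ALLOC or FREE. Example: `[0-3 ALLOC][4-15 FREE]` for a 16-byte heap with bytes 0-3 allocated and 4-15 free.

Op 1: a = malloc(10) -> a = 0; heap: [0-9 ALLOC][10-32 FREE]
Op 2: free(a) -> (freed a); heap: [0-32 FREE]
Op 3: b = malloc(9) -> b = 0; heap: [0-8 ALLOC][9-32 FREE]
Op 4: c = malloc(1) -> c = 9; heap: [0-8 ALLOC][9-9 ALLOC][10-32 FREE]

Answer: [0-8 ALLOC][9-9 ALLOC][10-32 FREE]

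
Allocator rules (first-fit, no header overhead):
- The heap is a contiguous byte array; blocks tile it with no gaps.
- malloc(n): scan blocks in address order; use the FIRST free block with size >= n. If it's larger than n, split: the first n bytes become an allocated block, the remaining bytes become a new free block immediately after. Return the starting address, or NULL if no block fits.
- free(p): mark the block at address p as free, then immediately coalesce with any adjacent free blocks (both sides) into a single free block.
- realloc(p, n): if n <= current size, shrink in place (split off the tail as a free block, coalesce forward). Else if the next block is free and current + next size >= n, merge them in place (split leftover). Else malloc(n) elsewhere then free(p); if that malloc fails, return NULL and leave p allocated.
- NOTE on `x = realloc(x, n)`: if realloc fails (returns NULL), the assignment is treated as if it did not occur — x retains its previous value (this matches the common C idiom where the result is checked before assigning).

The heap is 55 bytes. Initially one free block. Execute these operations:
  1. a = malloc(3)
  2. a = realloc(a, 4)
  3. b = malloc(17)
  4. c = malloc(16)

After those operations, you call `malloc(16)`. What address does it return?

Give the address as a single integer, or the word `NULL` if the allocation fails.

Answer: 37

Derivation:
Op 1: a = malloc(3) -> a = 0; heap: [0-2 ALLOC][3-54 FREE]
Op 2: a = realloc(a, 4) -> a = 0; heap: [0-3 ALLOC][4-54 FREE]
Op 3: b = malloc(17) -> b = 4; heap: [0-3 ALLOC][4-20 ALLOC][21-54 FREE]
Op 4: c = malloc(16) -> c = 21; heap: [0-3 ALLOC][4-20 ALLOC][21-36 ALLOC][37-54 FREE]
malloc(16): first-fit scan over [0-3 ALLOC][4-20 ALLOC][21-36 ALLOC][37-54 FREE] -> 37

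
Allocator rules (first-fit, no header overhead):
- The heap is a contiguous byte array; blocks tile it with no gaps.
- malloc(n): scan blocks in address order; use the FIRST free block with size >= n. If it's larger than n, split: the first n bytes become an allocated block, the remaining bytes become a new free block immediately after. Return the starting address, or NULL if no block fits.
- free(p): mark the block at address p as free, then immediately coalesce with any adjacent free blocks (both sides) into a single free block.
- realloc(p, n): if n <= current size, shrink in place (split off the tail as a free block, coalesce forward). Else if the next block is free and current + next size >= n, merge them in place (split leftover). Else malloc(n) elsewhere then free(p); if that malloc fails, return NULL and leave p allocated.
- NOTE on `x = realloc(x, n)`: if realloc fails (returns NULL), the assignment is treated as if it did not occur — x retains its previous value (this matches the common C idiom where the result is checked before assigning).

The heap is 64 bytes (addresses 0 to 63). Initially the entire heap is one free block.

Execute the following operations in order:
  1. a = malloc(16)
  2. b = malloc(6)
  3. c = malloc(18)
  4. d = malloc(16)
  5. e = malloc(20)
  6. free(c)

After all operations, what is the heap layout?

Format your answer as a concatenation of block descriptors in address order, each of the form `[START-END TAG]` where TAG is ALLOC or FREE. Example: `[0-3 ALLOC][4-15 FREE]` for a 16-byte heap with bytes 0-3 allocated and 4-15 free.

Answer: [0-15 ALLOC][16-21 ALLOC][22-39 FREE][40-55 ALLOC][56-63 FREE]

Derivation:
Op 1: a = malloc(16) -> a = 0; heap: [0-15 ALLOC][16-63 FREE]
Op 2: b = malloc(6) -> b = 16; heap: [0-15 ALLOC][16-21 ALLOC][22-63 FREE]
Op 3: c = malloc(18) -> c = 22; heap: [0-15 ALLOC][16-21 ALLOC][22-39 ALLOC][40-63 FREE]
Op 4: d = malloc(16) -> d = 40; heap: [0-15 ALLOC][16-21 ALLOC][22-39 ALLOC][40-55 ALLOC][56-63 FREE]
Op 5: e = malloc(20) -> e = NULL; heap: [0-15 ALLOC][16-21 ALLOC][22-39 ALLOC][40-55 ALLOC][56-63 FREE]
Op 6: free(c) -> (freed c); heap: [0-15 ALLOC][16-21 ALLOC][22-39 FREE][40-55 ALLOC][56-63 FREE]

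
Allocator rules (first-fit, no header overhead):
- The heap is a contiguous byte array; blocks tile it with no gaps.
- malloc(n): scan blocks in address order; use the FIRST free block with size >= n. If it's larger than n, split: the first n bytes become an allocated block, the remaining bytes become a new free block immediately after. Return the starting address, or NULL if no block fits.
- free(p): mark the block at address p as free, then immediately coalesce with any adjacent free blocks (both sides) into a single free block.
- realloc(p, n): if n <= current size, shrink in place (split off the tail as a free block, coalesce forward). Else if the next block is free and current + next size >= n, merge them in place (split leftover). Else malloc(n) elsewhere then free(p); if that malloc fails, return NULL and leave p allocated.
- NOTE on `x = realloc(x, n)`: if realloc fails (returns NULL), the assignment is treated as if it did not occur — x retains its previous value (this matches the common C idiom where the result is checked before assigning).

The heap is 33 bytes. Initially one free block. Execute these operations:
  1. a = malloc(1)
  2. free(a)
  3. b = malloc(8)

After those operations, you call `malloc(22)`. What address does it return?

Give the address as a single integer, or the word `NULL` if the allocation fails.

Op 1: a = malloc(1) -> a = 0; heap: [0-0 ALLOC][1-32 FREE]
Op 2: free(a) -> (freed a); heap: [0-32 FREE]
Op 3: b = malloc(8) -> b = 0; heap: [0-7 ALLOC][8-32 FREE]
malloc(22): first-fit scan over [0-7 ALLOC][8-32 FREE] -> 8

Answer: 8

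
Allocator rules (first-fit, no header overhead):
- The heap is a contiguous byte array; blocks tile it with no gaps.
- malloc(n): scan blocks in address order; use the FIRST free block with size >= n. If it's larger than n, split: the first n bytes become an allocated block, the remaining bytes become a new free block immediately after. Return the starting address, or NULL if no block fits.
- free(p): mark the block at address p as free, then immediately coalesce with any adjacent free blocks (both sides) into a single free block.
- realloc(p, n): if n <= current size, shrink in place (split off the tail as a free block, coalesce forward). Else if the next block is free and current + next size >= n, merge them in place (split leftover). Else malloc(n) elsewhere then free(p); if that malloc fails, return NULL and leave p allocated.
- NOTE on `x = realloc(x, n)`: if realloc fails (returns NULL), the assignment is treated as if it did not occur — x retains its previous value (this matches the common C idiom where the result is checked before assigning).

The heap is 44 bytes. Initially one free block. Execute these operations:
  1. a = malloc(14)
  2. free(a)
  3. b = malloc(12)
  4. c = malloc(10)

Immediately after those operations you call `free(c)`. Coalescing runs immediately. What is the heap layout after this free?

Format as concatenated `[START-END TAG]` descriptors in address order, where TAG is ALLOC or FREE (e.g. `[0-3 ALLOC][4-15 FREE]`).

Op 1: a = malloc(14) -> a = 0; heap: [0-13 ALLOC][14-43 FREE]
Op 2: free(a) -> (freed a); heap: [0-43 FREE]
Op 3: b = malloc(12) -> b = 0; heap: [0-11 ALLOC][12-43 FREE]
Op 4: c = malloc(10) -> c = 12; heap: [0-11 ALLOC][12-21 ALLOC][22-43 FREE]
free(c): c = 12 -> block [12-21 ALLOC]; mark free, coalesce with adjacent free neighbors -> [0-11 ALLOC][12-43 FREE]

Answer: [0-11 ALLOC][12-43 FREE]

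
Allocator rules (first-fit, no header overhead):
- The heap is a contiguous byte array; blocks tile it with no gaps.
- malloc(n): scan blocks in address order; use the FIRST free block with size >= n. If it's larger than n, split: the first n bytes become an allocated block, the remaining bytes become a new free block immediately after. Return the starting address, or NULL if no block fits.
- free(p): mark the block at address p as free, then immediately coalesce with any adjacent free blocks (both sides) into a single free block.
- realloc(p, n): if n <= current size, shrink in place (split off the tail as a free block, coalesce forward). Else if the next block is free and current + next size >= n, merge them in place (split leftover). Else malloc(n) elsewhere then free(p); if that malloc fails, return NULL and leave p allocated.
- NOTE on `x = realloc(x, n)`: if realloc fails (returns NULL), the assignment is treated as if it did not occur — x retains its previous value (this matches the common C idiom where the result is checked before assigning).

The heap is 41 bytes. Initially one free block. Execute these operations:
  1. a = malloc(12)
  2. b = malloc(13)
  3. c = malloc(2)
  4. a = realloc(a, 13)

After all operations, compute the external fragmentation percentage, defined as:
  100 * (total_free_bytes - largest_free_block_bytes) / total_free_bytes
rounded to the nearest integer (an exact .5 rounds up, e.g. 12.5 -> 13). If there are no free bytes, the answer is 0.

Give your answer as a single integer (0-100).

Op 1: a = malloc(12) -> a = 0; heap: [0-11 ALLOC][12-40 FREE]
Op 2: b = malloc(13) -> b = 12; heap: [0-11 ALLOC][12-24 ALLOC][25-40 FREE]
Op 3: c = malloc(2) -> c = 25; heap: [0-11 ALLOC][12-24 ALLOC][25-26 ALLOC][27-40 FREE]
Op 4: a = realloc(a, 13) -> a = 27; heap: [0-11 FREE][12-24 ALLOC][25-26 ALLOC][27-39 ALLOC][40-40 FREE]
Free blocks: [12 1] total_free=13 largest=12 -> 100*(13-12)/13 = 100/13 ≈ 7.692 -> rounds to 8

Answer: 8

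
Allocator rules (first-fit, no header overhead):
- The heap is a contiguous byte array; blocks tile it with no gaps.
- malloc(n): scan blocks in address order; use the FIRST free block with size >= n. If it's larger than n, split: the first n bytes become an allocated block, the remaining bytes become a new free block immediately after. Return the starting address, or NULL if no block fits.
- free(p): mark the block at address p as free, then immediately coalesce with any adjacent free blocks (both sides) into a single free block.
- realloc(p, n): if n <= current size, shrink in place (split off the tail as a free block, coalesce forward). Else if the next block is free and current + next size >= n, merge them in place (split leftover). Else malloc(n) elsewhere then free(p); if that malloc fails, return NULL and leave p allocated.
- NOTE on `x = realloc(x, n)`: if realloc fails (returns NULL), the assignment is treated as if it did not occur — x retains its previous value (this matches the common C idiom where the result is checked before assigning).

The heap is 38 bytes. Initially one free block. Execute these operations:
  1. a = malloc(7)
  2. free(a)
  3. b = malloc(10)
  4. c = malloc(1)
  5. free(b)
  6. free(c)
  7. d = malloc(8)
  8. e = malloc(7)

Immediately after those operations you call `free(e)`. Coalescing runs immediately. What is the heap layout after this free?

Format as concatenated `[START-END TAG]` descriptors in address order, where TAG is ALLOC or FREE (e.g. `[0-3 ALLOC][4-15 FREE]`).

Op 1: a = malloc(7) -> a = 0; heap: [0-6 ALLOC][7-37 FREE]
Op 2: free(a) -> (freed a); heap: [0-37 FREE]
Op 3: b = malloc(10) -> b = 0; heap: [0-9 ALLOC][10-37 FREE]
Op 4: c = malloc(1) -> c = 10; heap: [0-9 ALLOC][10-10 ALLOC][11-37 FREE]
Op 5: free(b) -> (freed b); heap: [0-9 FREE][10-10 ALLOC][11-37 FREE]
Op 6: free(c) -> (freed c); heap: [0-37 FREE]
Op 7: d = malloc(8) -> d = 0; heap: [0-7 ALLOC][8-37 FREE]
Op 8: e = malloc(7) -> e = 8; heap: [0-7 ALLOC][8-14 ALLOC][15-37 FREE]
free(e): e = 8 -> block [8-14 ALLOC]; mark free, coalesce with adjacent free neighbors -> [0-7 ALLOC][8-37 FREE]

Answer: [0-7 ALLOC][8-37 FREE]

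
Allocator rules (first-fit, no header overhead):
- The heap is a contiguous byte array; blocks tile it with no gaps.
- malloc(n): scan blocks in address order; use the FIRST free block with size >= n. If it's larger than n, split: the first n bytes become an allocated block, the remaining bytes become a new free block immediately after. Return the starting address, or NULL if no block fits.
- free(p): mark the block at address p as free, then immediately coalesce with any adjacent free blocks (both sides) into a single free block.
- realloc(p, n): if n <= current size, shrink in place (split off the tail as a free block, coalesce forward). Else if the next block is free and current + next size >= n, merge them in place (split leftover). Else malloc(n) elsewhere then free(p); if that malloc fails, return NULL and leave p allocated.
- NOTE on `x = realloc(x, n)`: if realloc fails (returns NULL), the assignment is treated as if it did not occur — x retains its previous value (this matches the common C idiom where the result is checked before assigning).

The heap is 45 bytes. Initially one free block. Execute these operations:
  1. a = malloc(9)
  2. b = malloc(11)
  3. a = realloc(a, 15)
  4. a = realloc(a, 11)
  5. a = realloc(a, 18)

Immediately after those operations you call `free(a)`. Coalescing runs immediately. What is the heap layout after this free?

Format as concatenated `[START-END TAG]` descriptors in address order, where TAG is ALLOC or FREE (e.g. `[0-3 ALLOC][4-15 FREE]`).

Op 1: a = malloc(9) -> a = 0; heap: [0-8 ALLOC][9-44 FREE]
Op 2: b = malloc(11) -> b = 9; heap: [0-8 ALLOC][9-19 ALLOC][20-44 FREE]
Op 3: a = realloc(a, 15) -> a = 20; heap: [0-8 FREE][9-19 ALLOC][20-34 ALLOC][35-44 FREE]
Op 4: a = realloc(a, 11) -> a = 20; heap: [0-8 FREE][9-19 ALLOC][20-30 ALLOC][31-44 FREE]
Op 5: a = realloc(a, 18) -> a = 20; heap: [0-8 FREE][9-19 ALLOC][20-37 ALLOC][38-44 FREE]
free(a): a = 20 -> block [20-37 ALLOC]; mark free, coalesce with adjacent free neighbors -> [0-8 FREE][9-19 ALLOC][20-44 FREE]

Answer: [0-8 FREE][9-19 ALLOC][20-44 FREE]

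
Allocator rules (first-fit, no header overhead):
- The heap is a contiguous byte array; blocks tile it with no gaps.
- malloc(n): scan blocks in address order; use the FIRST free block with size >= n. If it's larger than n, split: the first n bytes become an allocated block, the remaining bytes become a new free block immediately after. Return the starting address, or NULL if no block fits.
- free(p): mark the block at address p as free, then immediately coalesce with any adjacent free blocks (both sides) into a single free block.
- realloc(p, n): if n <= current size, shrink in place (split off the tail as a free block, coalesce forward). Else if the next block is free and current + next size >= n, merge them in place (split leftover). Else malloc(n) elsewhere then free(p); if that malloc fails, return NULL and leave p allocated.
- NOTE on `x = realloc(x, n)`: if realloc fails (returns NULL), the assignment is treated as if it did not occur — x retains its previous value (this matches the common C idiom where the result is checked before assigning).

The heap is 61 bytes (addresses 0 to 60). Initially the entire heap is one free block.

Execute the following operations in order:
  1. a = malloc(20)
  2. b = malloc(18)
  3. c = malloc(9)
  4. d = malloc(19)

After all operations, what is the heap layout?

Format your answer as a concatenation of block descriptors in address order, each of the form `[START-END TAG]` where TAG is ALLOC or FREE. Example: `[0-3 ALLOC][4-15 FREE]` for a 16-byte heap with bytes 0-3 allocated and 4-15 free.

Answer: [0-19 ALLOC][20-37 ALLOC][38-46 ALLOC][47-60 FREE]

Derivation:
Op 1: a = malloc(20) -> a = 0; heap: [0-19 ALLOC][20-60 FREE]
Op 2: b = malloc(18) -> b = 20; heap: [0-19 ALLOC][20-37 ALLOC][38-60 FREE]
Op 3: c = malloc(9) -> c = 38; heap: [0-19 ALLOC][20-37 ALLOC][38-46 ALLOC][47-60 FREE]
Op 4: d = malloc(19) -> d = NULL; heap: [0-19 ALLOC][20-37 ALLOC][38-46 ALLOC][47-60 FREE]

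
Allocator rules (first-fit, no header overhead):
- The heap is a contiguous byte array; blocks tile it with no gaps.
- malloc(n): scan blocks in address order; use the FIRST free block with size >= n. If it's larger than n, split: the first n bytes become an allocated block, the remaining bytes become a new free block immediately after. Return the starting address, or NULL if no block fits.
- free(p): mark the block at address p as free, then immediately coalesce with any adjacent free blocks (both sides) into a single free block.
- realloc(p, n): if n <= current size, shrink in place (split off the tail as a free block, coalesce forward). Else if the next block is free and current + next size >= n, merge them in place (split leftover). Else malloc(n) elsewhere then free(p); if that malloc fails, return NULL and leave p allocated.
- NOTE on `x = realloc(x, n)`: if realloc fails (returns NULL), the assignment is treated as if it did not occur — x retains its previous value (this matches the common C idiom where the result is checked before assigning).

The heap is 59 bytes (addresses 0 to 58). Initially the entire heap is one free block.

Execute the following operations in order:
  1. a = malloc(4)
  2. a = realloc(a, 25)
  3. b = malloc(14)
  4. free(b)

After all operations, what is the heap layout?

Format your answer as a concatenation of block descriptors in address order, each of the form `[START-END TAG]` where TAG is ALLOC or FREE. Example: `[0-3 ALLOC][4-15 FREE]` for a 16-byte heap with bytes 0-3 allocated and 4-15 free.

Answer: [0-24 ALLOC][25-58 FREE]

Derivation:
Op 1: a = malloc(4) -> a = 0; heap: [0-3 ALLOC][4-58 FREE]
Op 2: a = realloc(a, 25) -> a = 0; heap: [0-24 ALLOC][25-58 FREE]
Op 3: b = malloc(14) -> b = 25; heap: [0-24 ALLOC][25-38 ALLOC][39-58 FREE]
Op 4: free(b) -> (freed b); heap: [0-24 ALLOC][25-58 FREE]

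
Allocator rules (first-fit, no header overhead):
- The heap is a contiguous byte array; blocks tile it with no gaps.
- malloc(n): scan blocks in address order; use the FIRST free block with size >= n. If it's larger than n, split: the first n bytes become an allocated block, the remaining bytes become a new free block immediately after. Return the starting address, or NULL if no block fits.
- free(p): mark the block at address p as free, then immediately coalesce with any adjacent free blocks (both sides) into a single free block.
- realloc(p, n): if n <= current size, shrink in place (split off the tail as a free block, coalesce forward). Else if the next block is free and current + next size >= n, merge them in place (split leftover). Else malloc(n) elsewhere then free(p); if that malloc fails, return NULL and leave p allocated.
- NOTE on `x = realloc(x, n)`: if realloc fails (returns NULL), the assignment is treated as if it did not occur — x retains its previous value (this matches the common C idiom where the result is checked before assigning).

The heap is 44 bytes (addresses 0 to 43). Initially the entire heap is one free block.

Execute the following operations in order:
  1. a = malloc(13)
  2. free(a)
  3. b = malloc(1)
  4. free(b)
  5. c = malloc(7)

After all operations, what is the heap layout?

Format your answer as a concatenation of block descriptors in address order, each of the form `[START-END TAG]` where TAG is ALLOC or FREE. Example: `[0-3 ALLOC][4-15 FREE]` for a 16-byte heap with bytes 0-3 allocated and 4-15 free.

Answer: [0-6 ALLOC][7-43 FREE]

Derivation:
Op 1: a = malloc(13) -> a = 0; heap: [0-12 ALLOC][13-43 FREE]
Op 2: free(a) -> (freed a); heap: [0-43 FREE]
Op 3: b = malloc(1) -> b = 0; heap: [0-0 ALLOC][1-43 FREE]
Op 4: free(b) -> (freed b); heap: [0-43 FREE]
Op 5: c = malloc(7) -> c = 0; heap: [0-6 ALLOC][7-43 FREE]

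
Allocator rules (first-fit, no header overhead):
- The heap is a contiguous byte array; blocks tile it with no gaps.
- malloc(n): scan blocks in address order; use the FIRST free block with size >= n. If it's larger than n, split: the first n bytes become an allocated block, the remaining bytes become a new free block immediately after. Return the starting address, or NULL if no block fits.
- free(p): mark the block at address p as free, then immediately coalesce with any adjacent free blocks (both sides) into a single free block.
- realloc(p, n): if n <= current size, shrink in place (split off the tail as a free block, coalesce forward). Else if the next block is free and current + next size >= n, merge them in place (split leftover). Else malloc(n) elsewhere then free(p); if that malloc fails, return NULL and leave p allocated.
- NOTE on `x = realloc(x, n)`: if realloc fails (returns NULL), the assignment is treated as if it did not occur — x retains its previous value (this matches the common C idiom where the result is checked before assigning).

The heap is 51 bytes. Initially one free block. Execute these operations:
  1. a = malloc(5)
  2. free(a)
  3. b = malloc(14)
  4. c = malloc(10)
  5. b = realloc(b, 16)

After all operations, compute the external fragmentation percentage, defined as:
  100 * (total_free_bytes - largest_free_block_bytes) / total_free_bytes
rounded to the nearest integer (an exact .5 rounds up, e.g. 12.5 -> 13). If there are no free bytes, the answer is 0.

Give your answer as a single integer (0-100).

Answer: 44

Derivation:
Op 1: a = malloc(5) -> a = 0; heap: [0-4 ALLOC][5-50 FREE]
Op 2: free(a) -> (freed a); heap: [0-50 FREE]
Op 3: b = malloc(14) -> b = 0; heap: [0-13 ALLOC][14-50 FREE]
Op 4: c = malloc(10) -> c = 14; heap: [0-13 ALLOC][14-23 ALLOC][24-50 FREE]
Op 5: b = realloc(b, 16) -> b = 24; heap: [0-13 FREE][14-23 ALLOC][24-39 ALLOC][40-50 FREE]
Free blocks: [14 11] total_free=25 largest=14 -> 100*(25-14)/25 = 1100/25 = 44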